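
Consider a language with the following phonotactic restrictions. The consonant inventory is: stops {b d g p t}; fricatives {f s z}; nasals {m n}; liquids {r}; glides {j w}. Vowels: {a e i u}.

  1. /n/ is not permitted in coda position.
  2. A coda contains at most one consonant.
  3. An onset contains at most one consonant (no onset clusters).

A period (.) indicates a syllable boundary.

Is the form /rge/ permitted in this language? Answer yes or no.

no

/rge/ — violates constraint 3: syllable 1 onset /rg/ has 2 consonants (> 1) → not permitted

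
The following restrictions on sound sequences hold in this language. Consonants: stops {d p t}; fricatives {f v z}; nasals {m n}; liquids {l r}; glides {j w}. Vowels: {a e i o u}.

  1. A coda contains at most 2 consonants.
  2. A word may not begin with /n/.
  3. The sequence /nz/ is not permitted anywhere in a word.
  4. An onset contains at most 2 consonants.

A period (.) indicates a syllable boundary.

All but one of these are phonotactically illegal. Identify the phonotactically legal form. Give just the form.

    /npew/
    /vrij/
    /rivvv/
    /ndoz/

/vrij/

/npew/ — violates constraint 2: word begins with /n/ → phonotactically illegal
/vrij/ — σ1 onset /vr/ (2C), coda /j/ ok → phonotactically legal
/rivvv/ — violates constraint 1: syllable 1 coda /vvv/ has 3 consonants (> 2) → phonotactically illegal
/ndoz/ — violates constraint 2: word begins with /n/ → phonotactically illegal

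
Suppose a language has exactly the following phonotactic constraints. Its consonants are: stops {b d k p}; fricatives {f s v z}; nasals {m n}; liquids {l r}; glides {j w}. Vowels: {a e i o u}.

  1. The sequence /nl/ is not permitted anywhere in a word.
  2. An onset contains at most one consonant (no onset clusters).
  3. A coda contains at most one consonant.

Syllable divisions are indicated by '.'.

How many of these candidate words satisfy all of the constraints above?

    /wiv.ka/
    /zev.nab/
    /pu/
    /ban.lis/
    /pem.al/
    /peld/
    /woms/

/wiv.ka/ — σ1 onset /w/, coda /v/ ok; σ2 onset /k/, coda /∅/ ok → permitted
/zev.nab/ — σ1 onset /z/, coda /v/ ok; σ2 onset /n/, coda /b/ ok → permitted
/pu/ — σ1 onset /p/, coda /∅/ ok → permitted
/ban.lis/ — violates constraint 1: contains banned sequence /nl/ → not permitted
/pem.al/ — σ1 onset /p/, coda /m/ ok; σ2 onset /∅/, coda /l/ ok → permitted
/peld/ — violates constraint 3: syllable 1 coda /ld/ has 2 consonants (> 1) → not permitted
/woms/ — violates constraint 3: syllable 1 coda /ms/ has 2 consonants (> 1) → not permitted
Permitted: /wiv.ka/, /zev.nab/, /pu/, /pem.al/ → 4.

4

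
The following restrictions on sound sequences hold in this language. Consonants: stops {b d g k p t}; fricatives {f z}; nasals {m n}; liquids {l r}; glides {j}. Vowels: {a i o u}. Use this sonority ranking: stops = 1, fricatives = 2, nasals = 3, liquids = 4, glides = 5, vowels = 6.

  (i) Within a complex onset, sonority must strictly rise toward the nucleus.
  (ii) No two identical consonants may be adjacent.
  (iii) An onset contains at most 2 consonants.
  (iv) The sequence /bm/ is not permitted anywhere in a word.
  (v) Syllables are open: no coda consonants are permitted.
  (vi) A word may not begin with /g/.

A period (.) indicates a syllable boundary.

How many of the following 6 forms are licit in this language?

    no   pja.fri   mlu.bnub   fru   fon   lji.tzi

no — σ1 onset /n/, coda /∅/ ok → licit
pja.fri — σ1 onset /pj/ (1→5 rises), coda /∅/ ok; σ2 onset /fr/ (2→4 rises), coda /∅/ ok → licit
mlu.bnub — violates constraint (v): syllable 2 coda /b/ has 1 consonant (> 0) → illicit
fru — σ1 onset /fr/ (2→4 rises), coda /∅/ ok → licit
fon — violates constraint (v): syllable 1 coda /n/ has 1 consonant (> 0) → illicit
lji.tzi — σ1 onset /lj/ (4→5 rises), coda /∅/ ok; σ2 onset /tz/ (1→2 rises), coda /∅/ ok → licit
Licit: no, pja.fri, fru, lji.tzi → 4.

4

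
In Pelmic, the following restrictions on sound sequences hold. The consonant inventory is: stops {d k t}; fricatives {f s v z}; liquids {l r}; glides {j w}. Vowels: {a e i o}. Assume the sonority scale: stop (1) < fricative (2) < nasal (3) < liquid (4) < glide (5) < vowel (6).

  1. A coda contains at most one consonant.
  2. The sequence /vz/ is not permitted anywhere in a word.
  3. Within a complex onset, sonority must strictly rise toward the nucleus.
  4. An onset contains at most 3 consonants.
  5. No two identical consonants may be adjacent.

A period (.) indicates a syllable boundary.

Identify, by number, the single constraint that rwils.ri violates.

rwils.ri: syllable 1 coda /ls/ has 2 consonants (> 1).
This is a violation of constraint 1: "A coda contains at most one consonant."
The remaining constraints (2, 3, 4, 5) are satisfied.

1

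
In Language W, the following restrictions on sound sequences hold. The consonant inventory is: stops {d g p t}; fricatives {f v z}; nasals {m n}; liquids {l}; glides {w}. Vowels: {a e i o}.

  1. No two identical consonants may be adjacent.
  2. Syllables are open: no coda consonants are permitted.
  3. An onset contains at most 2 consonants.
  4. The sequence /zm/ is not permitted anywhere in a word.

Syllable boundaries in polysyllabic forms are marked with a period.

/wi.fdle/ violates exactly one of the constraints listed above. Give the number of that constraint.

/wi.fdle/: syllable 2 onset /fdl/ has 3 consonants (> 2).
This is a violation of constraint 3: "An onset contains at most 2 consonants."
The remaining constraints (1, 2, 4) are satisfied.

3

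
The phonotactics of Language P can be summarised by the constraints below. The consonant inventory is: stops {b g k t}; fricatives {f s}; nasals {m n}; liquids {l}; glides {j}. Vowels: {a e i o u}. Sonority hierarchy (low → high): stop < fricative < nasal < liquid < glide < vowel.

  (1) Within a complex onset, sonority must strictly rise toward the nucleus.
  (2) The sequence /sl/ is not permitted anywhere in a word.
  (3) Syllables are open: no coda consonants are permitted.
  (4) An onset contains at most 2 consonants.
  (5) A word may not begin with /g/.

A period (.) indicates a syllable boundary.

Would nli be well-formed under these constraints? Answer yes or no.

yes

nli — σ1 onset /nl/ (3→4 rises), coda /∅/ ok → well-formed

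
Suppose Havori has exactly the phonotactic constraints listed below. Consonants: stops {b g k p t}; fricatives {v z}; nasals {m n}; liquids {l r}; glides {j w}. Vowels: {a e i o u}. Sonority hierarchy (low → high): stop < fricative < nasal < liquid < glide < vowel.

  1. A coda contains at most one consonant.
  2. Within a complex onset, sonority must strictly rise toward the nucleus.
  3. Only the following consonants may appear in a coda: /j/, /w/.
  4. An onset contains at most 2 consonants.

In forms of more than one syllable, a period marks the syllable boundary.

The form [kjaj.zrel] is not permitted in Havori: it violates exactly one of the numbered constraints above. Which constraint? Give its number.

[kjaj.zrel]: syllable 2 coda contains /l/, which is not a licensed coda consonant.
This is a violation of constraint 3: "Only the following consonants may appear in a coda: /j/, /w/."
The remaining constraints (1, 2, 4) are satisfied.

3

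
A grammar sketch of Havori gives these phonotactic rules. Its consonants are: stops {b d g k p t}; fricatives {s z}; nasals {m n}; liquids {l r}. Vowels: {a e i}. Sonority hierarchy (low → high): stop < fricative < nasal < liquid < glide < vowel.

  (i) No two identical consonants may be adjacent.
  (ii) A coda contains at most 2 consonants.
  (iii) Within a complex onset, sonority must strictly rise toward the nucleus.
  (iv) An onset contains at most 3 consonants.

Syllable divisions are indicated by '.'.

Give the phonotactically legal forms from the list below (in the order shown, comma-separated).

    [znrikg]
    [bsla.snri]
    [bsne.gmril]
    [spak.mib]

[znrikg] — σ1 onset /znr/ (2→3→4 rises), coda /kg/ (2C) ok → phonotactically legal
[bsla.snri] — σ1 onset /bsl/ (1→2→4 rises), coda /∅/ ok; σ2 onset /snr/ (2→3→4 rises), coda /∅/ ok → phonotactically legal
[bsne.gmril] — σ1 onset /bsn/ (1→2→3 rises), coda /∅/ ok; σ2 onset /gmr/ (1→3→4 rises), coda /l/ ok → phonotactically legal
[spak.mib] — violates constraint (iii): syllable 1 onset /sp/: /s/ (fricative, 2) → /p/ (stop, 1) does not rise → phonotactically illegal

[znrikg], [bsla.snri], [bsne.gmril]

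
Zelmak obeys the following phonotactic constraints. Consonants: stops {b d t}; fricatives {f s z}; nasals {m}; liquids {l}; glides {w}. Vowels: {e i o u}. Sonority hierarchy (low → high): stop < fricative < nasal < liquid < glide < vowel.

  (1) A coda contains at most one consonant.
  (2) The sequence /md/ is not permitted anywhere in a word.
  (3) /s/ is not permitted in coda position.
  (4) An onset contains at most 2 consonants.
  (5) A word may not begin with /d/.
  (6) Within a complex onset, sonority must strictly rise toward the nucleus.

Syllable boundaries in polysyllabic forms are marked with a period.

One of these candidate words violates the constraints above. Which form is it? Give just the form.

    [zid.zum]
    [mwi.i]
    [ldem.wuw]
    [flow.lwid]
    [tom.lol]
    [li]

[zid.zum] — σ1 onset /z/, coda /d/ ok; σ2 onset /z/, coda /m/ ok → licit
[mwi.i] — σ1 onset /mw/ (3→5 rises), coda /∅/ ok; σ2 onset /∅/, coda /∅/ ok → licit
[ldem.wuw] — violates constraint 6: syllable 1 onset /ld/: /l/ (liquid, 4) → /d/ (stop, 1) does not rise → illicit
[flow.lwid] — σ1 onset /fl/ (2→4 rises), coda /w/ ok; σ2 onset /lw/ (4→5 rises), coda /d/ ok → licit
[tom.lol] — σ1 onset /t/, coda /m/ ok; σ2 onset /l/, coda /l/ ok → licit
[li] — σ1 onset /l/, coda /∅/ ok → licit

[ldem.wuw]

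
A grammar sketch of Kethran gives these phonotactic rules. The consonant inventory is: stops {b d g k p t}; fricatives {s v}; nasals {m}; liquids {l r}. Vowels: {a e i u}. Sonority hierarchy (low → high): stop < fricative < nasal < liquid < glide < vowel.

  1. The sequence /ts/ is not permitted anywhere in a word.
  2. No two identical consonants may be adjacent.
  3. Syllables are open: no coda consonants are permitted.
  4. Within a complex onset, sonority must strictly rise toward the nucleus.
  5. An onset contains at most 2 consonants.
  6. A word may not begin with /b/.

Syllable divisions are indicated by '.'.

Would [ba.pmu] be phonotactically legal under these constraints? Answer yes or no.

[ba.pmu] — violates constraint 6: word begins with /b/ → phonotactically illegal

no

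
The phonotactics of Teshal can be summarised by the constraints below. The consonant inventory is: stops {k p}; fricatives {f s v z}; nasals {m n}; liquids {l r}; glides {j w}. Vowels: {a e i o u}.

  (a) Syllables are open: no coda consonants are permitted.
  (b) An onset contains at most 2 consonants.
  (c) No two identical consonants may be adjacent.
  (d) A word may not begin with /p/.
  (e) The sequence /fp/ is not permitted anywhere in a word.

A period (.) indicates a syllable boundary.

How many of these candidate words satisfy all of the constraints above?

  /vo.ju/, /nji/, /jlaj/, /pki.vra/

/vo.ju/ — σ1 onset /v/, coda /∅/ ok; σ2 onset /j/, coda /∅/ ok → phonotactically legal
/nji/ — σ1 onset /nj/ (2C), coda /∅/ ok → phonotactically legal
/jlaj/ — violates constraint (a): syllable 1 coda /j/ has 1 consonant (> 0) → phonotactically illegal
/pki.vra/ — violates constraint (d): word begins with /p/ → phonotactically illegal
Phonotactically legal: /vo.ju/, /nji/ → 2.

2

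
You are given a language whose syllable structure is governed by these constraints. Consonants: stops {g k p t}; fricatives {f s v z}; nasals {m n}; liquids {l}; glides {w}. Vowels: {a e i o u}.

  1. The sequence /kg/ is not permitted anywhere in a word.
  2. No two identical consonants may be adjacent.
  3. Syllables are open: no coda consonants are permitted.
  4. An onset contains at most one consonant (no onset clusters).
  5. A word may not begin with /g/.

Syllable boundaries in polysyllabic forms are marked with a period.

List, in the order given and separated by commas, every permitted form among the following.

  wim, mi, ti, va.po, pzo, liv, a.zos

mi, ti, va.po

wim — violates constraint 3: syllable 1 coda /m/ has 1 consonant (> 0) → not permitted
mi — σ1 onset /m/, coda /∅/ ok → permitted
ti — σ1 onset /t/, coda /∅/ ok → permitted
va.po — σ1 onset /v/, coda /∅/ ok; σ2 onset /p/, coda /∅/ ok → permitted
pzo — violates constraint 4: syllable 1 onset /pz/ has 2 consonants (> 1) → not permitted
liv — violates constraint 3: syllable 1 coda /v/ has 1 consonant (> 0) → not permitted
a.zos — violates constraint 3: syllable 2 coda /s/ has 1 consonant (> 0) → not permitted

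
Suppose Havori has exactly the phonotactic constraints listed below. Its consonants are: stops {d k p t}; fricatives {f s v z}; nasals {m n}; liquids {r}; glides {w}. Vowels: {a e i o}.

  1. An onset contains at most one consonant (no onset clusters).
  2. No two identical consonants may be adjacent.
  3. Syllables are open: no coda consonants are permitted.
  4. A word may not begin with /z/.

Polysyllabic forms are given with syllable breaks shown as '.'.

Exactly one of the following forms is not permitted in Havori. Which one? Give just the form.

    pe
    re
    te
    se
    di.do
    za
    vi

pe — σ1 onset /p/, coda /∅/ ok → permitted
re — σ1 onset /r/, coda /∅/ ok → permitted
te — σ1 onset /t/, coda /∅/ ok → permitted
se — σ1 onset /s/, coda /∅/ ok → permitted
di.do — σ1 onset /d/, coda /∅/ ok; σ2 onset /d/, coda /∅/ ok → permitted
za — violates constraint 4: word begins with /z/ → not permitted
vi — σ1 onset /v/, coda /∅/ ok → permitted

za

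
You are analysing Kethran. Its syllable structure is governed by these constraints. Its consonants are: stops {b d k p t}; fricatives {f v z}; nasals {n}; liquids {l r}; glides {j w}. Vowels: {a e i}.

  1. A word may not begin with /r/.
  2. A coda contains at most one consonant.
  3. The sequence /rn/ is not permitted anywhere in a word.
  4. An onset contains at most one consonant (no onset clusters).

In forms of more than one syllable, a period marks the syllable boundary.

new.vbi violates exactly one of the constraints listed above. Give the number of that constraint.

new.vbi: syllable 2 onset /vb/ has 2 consonants (> 1).
This is a violation of constraint 4: "An onset contains at most one consonant (no onset clusters)."
The remaining constraints (1, 2, 3) are satisfied.

4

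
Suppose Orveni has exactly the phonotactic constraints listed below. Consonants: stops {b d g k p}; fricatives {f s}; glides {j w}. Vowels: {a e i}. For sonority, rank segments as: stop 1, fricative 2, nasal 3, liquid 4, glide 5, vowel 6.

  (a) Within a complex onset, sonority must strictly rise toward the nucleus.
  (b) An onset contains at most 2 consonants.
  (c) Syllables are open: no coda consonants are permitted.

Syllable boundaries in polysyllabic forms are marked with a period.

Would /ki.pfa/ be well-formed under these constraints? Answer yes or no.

/ki.pfa/ — σ1 onset /k/, coda /∅/ ok; σ2 onset /pf/ (1→2 rises), coda /∅/ ok → well-formed

yes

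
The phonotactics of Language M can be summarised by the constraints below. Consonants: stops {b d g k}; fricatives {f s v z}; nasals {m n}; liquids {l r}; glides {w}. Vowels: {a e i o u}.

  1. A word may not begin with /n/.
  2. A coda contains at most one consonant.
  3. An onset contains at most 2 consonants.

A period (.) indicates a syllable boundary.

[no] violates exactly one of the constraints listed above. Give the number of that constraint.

1

[no]: word begins with /n/.
This is a violation of constraint 1: "A word may not begin with /n/."
The remaining constraints (2, 3) are satisfied.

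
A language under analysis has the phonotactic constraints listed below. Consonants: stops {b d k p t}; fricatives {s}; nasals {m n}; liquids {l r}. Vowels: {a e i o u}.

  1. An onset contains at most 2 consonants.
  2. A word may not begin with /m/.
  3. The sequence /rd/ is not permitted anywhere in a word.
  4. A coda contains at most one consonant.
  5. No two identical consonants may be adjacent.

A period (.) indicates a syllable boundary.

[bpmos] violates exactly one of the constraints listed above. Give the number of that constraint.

[bpmos]: syllable 1 onset /bpm/ has 3 consonants (> 2).
This is a violation of constraint 1: "An onset contains at most 2 consonants."
The remaining constraints (2, 3, 4, 5) are satisfied.

1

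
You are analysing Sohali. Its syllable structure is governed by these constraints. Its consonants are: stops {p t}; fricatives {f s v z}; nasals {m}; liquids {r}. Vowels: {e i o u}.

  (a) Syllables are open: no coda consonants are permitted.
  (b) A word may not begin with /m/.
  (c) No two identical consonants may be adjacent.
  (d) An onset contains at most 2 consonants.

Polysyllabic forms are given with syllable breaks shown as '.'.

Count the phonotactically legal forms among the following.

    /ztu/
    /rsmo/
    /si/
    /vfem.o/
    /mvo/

2

/ztu/ — σ1 onset /zt/ (2C), coda /∅/ ok → phonotactically legal
/rsmo/ — violates constraint (d): syllable 1 onset /rsm/ has 3 consonants (> 2) → phonotactically illegal
/si/ — σ1 onset /s/, coda /∅/ ok → phonotactically legal
/vfem.o/ — violates constraint (a): syllable 1 coda /m/ has 1 consonant (> 0) → phonotactically illegal
/mvo/ — violates constraint (b): word begins with /m/ → phonotactically illegal
Phonotactically legal: /ztu/, /si/ → 2.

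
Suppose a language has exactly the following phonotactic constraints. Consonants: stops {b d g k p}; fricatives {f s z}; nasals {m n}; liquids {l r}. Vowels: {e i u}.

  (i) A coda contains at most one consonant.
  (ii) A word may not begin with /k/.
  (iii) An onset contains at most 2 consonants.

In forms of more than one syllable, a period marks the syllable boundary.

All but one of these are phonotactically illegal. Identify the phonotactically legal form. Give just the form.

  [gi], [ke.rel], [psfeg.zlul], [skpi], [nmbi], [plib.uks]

[gi] — σ1 onset /g/, coda /∅/ ok → phonotactically legal
[ke.rel] — violates constraint (ii): word begins with /k/ → phonotactically illegal
[psfeg.zlul] — violates constraint (iii): syllable 1 onset /psf/ has 3 consonants (> 2) → phonotactically illegal
[skpi] — violates constraint (iii): syllable 1 onset /skp/ has 3 consonants (> 2) → phonotactically illegal
[nmbi] — violates constraint (iii): syllable 1 onset /nmb/ has 3 consonants (> 2) → phonotactically illegal
[plib.uks] — violates constraint (i): syllable 2 coda /ks/ has 2 consonants (> 1) → phonotactically illegal

[gi]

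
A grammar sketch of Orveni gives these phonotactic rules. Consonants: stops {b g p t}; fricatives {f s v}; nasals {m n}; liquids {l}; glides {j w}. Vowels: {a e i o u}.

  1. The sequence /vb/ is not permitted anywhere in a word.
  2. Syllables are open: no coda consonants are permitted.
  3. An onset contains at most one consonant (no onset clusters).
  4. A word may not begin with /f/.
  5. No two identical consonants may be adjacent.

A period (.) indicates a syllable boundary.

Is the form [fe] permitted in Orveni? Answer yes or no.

no

[fe] — violates constraint 4: word begins with /f/ → not permitted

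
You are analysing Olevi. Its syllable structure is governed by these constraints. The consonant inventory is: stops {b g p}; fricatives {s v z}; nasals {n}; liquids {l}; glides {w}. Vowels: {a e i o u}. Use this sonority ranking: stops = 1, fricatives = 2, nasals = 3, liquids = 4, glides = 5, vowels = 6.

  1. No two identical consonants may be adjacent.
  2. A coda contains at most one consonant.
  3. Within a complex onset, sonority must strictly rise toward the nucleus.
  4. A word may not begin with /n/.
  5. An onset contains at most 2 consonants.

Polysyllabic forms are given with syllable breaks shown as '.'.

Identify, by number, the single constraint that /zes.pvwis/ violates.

5

/zes.pvwis/: syllable 2 onset /pvw/ has 3 consonants (> 2).
This is a violation of constraint 5: "An onset contains at most 2 consonants."
The remaining constraints (1, 2, 3, 4) are satisfied.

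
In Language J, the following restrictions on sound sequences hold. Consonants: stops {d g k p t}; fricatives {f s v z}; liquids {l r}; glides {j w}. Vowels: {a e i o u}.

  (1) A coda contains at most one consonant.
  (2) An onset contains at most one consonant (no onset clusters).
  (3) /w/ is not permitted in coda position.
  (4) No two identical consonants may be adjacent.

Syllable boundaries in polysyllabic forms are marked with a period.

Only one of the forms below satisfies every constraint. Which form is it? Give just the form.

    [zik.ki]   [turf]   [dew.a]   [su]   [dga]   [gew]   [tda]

[zik.ki] — violates constraint 4: adjacent identical consonants /kk/ → phonotactically illegal
[turf] — violates constraint 1: syllable 1 coda /rf/ has 2 consonants (> 1) → phonotactically illegal
[dew.a] — violates constraint 3: syllable 1 coda contains /w/ → phonotactically illegal
[su] — σ1 onset /s/, coda /∅/ ok → phonotactically legal
[dga] — violates constraint 2: syllable 1 onset /dg/ has 2 consonants (> 1) → phonotactically illegal
[gew] — violates constraint 3: syllable 1 coda contains /w/ → phonotactically illegal
[tda] — violates constraint 2: syllable 1 onset /td/ has 2 consonants (> 1) → phonotactically illegal

[su]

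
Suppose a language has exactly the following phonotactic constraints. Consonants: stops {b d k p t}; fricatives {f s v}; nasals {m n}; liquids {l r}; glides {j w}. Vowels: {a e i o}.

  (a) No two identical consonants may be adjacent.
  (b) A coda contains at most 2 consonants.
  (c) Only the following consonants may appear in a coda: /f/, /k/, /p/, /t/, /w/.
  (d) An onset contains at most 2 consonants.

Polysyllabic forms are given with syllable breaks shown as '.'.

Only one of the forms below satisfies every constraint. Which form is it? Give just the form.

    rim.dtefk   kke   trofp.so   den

trofp.so

rim.dtefk — violates constraint (c): syllable 1 coda contains /m/, which is not a licensed coda consonant → not permitted
kke — violates constraint (a): adjacent identical consonants /kk/ → not permitted
trofp.so — σ1 onset /tr/ (2C), coda /fp/ (2C) ok; σ2 onset /s/, coda /∅/ ok → permitted
den — violates constraint (c): syllable 1 coda contains /n/, which is not a licensed coda consonant → not permitted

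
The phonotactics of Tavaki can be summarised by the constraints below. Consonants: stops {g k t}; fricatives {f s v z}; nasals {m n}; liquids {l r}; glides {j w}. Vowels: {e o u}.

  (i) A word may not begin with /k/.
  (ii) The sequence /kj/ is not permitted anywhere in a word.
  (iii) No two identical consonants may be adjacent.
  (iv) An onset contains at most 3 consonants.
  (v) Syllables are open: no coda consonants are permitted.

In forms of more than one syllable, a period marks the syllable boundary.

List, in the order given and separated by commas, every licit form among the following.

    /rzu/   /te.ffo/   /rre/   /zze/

/rzu/ — σ1 onset /rz/ (2C), coda /∅/ ok → licit
/te.ffo/ — violates constraint (iii): adjacent identical consonants /ff/ → illicit
/rre/ — violates constraint (iii): adjacent identical consonants /rr/ → illicit
/zze/ — violates constraint (iii): adjacent identical consonants /zz/ → illicit

/rzu/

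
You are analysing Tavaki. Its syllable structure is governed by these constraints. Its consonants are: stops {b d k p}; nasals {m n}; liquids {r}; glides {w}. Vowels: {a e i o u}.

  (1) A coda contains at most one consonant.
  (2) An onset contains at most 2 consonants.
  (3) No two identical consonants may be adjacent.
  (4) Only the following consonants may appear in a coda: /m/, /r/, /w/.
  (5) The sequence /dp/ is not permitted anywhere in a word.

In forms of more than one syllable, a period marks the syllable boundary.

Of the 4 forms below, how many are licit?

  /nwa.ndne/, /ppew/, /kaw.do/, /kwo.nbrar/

/nwa.ndne/ — violates constraint 2: syllable 2 onset /ndn/ has 3 consonants (> 2) → illicit
/ppew/ — violates constraint 3: adjacent identical consonants /pp/ → illicit
/kaw.do/ — σ1 onset /k/, coda /w/ ok; σ2 onset /d/, coda /∅/ ok → licit
/kwo.nbrar/ — violates constraint 2: syllable 2 onset /nbr/ has 3 consonants (> 2) → illicit
Licit: /kaw.do/ → 1.

1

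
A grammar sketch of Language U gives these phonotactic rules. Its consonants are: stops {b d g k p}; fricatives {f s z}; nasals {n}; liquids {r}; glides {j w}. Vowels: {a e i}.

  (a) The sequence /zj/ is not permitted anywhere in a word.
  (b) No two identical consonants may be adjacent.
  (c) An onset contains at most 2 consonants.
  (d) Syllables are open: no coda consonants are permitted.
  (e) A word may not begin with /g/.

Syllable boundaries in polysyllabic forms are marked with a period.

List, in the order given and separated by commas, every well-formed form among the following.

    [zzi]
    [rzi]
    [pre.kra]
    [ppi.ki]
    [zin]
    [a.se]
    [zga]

[zzi] — violates constraint (b): adjacent identical consonants /zz/ → ill-formed
[rzi] — σ1 onset /rz/ (2C), coda /∅/ ok → well-formed
[pre.kra] — σ1 onset /pr/ (2C), coda /∅/ ok; σ2 onset /kr/ (2C), coda /∅/ ok → well-formed
[ppi.ki] — violates constraint (b): adjacent identical consonants /pp/ → ill-formed
[zin] — violates constraint (d): syllable 1 coda /n/ has 1 consonant (> 0) → ill-formed
[a.se] — σ1 onset /∅/, coda /∅/ ok; σ2 onset /s/, coda /∅/ ok → well-formed
[zga] — σ1 onset /zg/ (2C), coda /∅/ ok → well-formed

[rzi], [pre.kra], [a.se], [zga]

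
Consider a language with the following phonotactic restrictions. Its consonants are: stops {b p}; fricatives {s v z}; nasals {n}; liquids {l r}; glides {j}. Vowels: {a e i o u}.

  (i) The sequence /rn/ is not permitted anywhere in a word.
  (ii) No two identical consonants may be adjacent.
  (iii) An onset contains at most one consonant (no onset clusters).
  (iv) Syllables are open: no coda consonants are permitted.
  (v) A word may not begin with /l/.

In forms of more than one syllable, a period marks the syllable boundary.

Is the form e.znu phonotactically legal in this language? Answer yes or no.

e.znu — violates constraint (iii): syllable 2 onset /zn/ has 2 consonants (> 1) → phonotactically illegal

no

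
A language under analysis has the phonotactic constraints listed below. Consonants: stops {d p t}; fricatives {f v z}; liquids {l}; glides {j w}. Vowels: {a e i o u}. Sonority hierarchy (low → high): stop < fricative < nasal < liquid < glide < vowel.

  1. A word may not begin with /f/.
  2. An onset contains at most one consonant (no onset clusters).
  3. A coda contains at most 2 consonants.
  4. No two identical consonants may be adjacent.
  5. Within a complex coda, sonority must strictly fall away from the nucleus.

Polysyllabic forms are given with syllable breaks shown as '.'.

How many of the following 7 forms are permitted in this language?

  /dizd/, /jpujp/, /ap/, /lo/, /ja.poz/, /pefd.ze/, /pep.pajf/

/dizd/ — σ1 onset /d/, coda /zd/ (2→1 falls) ok → permitted
/jpujp/ — violates constraint 2: syllable 1 onset /jp/ has 2 consonants (> 1) → not permitted
/ap/ — σ1 onset /∅/, coda /p/ ok → permitted
/lo/ — σ1 onset /l/, coda /∅/ ok → permitted
/ja.poz/ — σ1 onset /j/, coda /∅/ ok; σ2 onset /p/, coda /z/ ok → permitted
/pefd.ze/ — σ1 onset /p/, coda /fd/ (2→1 falls) ok; σ2 onset /z/, coda /∅/ ok → permitted
/pep.pajf/ — violates constraint 4: adjacent identical consonants /pp/ → not permitted
Permitted: /dizd/, /ap/, /lo/, /ja.poz/, /pefd.ze/ → 5.

5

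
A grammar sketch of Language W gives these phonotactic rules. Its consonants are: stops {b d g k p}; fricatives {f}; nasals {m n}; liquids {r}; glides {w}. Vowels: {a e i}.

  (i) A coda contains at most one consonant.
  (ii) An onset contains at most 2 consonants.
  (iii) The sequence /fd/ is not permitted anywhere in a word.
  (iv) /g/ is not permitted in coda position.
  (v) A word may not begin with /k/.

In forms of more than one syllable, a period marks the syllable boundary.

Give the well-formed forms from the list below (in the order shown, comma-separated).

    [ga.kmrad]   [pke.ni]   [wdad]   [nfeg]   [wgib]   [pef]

[pke.ni], [wdad], [wgib], [pef]

[ga.kmrad] — violates constraint (ii): syllable 2 onset /kmr/ has 3 consonants (> 2) → ill-formed
[pke.ni] — σ1 onset /pk/ (2C), coda /∅/ ok; σ2 onset /n/, coda /∅/ ok → well-formed
[wdad] — σ1 onset /wd/ (2C), coda /d/ ok → well-formed
[nfeg] — violates constraint (iv): syllable 1 coda contains /g/ → ill-formed
[wgib] — σ1 onset /wg/ (2C), coda /b/ ok → well-formed
[pef] — σ1 onset /p/, coda /f/ ok → well-formed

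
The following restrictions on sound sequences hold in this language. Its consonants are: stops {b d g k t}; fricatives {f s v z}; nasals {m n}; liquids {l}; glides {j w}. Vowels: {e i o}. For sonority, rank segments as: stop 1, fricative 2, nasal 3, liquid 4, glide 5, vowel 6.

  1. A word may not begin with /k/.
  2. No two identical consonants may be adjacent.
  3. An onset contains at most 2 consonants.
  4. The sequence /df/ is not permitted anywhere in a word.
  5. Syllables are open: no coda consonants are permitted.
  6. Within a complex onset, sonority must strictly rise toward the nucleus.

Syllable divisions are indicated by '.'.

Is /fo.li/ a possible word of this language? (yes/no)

/fo.li/ — σ1 onset /f/, coda /∅/ ok; σ2 onset /l/, coda /∅/ ok → licit

yes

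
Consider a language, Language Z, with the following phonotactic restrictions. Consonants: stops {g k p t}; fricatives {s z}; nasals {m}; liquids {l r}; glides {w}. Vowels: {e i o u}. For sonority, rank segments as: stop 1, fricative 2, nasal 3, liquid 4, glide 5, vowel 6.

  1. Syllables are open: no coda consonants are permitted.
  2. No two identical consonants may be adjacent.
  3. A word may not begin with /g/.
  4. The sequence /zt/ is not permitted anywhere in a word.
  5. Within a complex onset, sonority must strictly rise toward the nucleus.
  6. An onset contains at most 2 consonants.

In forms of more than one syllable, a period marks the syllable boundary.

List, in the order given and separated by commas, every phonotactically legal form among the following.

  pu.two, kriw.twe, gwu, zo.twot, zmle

pu.two — σ1 onset /p/, coda /∅/ ok; σ2 onset /tw/ (1→5 rises), coda /∅/ ok → phonotactically legal
kriw.twe — violates constraint 1: syllable 1 coda /w/ has 1 consonant (> 0) → phonotactically illegal
gwu — violates constraint 3: word begins with /g/ → phonotactically illegal
zo.twot — violates constraint 1: syllable 2 coda /t/ has 1 consonant (> 0) → phonotactically illegal
zmle — violates constraint 6: syllable 1 onset /zml/ has 3 consonants (> 2) → phonotactically illegal

pu.two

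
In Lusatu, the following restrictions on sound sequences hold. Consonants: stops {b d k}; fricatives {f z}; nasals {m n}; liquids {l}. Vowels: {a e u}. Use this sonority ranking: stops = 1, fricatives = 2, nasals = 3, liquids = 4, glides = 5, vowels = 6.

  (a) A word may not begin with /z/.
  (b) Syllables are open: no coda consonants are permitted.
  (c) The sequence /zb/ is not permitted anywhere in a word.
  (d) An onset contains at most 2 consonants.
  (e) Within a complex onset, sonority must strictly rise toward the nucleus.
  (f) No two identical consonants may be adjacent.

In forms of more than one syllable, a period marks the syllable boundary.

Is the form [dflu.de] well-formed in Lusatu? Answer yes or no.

[dflu.de] — violates constraint (d): syllable 1 onset /dfl/ has 3 consonants (> 2) → ill-formed

no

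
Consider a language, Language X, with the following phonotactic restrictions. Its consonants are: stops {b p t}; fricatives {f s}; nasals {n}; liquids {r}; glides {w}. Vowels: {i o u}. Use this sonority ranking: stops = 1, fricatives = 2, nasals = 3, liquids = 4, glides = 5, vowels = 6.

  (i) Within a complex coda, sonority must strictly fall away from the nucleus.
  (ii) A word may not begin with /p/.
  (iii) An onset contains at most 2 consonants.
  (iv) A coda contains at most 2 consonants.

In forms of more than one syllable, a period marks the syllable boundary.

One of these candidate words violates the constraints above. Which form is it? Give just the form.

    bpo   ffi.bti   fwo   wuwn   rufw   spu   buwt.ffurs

bpo — σ1 onset /bp/ (2C), coda /∅/ ok → phonotactically legal
ffi.bti — σ1 onset /ff/ (2C), coda /∅/ ok; σ2 onset /bt/ (2C), coda /∅/ ok → phonotactically legal
fwo — σ1 onset /fw/ (2C), coda /∅/ ok → phonotactically legal
wuwn — σ1 onset /w/, coda /wn/ (5→3 falls) ok → phonotactically legal
rufw — violates constraint (i): syllable 1 coda /fw/: /f/ (fricative, 2) → /w/ (glide, 5) does not fall → phonotactically illegal
spu — σ1 onset /sp/ (2C), coda /∅/ ok → phonotactically legal
buwt.ffurs — σ1 onset /b/, coda /wt/ (5→1 falls) ok; σ2 onset /ff/ (2C), coda /rs/ (4→2 falls) ok → phonotactically legal

rufw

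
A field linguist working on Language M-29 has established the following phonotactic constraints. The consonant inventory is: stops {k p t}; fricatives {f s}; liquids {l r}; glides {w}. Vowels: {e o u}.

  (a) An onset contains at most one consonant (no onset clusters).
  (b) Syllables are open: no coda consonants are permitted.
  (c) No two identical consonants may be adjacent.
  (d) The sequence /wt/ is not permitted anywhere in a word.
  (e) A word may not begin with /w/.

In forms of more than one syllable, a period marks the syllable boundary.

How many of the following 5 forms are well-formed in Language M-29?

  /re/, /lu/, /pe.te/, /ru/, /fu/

5

/re/ — σ1 onset /r/, coda /∅/ ok → well-formed
/lu/ — σ1 onset /l/, coda /∅/ ok → well-formed
/pe.te/ — σ1 onset /p/, coda /∅/ ok; σ2 onset /t/, coda /∅/ ok → well-formed
/ru/ — σ1 onset /r/, coda /∅/ ok → well-formed
/fu/ — σ1 onset /f/, coda /∅/ ok → well-formed
Well-formed: /re/, /lu/, /pe.te/, /ru/, /fu/ → 5.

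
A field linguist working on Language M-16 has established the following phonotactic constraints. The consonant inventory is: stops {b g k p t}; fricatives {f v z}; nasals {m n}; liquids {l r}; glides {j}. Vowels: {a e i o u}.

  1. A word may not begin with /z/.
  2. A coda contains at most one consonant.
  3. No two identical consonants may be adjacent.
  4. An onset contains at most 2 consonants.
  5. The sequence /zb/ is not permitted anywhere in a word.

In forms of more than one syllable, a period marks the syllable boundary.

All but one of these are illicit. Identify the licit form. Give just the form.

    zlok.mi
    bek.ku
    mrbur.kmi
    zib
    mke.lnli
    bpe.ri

zlok.mi — violates constraint 1: word begins with /z/ → illicit
bek.ku — violates constraint 3: adjacent identical consonants /kk/ → illicit
mrbur.kmi — violates constraint 4: syllable 1 onset /mrb/ has 3 consonants (> 2) → illicit
zib — violates constraint 1: word begins with /z/ → illicit
mke.lnli — violates constraint 4: syllable 2 onset /lnl/ has 3 consonants (> 2) → illicit
bpe.ri — σ1 onset /bp/ (2C), coda /∅/ ok; σ2 onset /r/, coda /∅/ ok → licit

bpe.ri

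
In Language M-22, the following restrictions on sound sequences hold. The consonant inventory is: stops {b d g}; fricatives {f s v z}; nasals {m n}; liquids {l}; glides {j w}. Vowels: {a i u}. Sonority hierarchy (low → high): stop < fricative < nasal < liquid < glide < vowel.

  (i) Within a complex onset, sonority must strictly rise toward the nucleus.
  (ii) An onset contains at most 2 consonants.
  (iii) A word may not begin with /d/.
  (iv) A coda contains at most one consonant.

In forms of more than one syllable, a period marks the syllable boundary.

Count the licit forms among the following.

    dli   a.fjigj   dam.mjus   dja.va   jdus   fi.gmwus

0

dli — violates constraint (iii): word begins with /d/ → illicit
a.fjigj — violates constraint (iv): syllable 2 coda /gj/ has 2 consonants (> 1) → illicit
dam.mjus — violates constraint (iii): word begins with /d/ → illicit
dja.va — violates constraint (iii): word begins with /d/ → illicit
jdus — violates constraint (i): syllable 1 onset /jd/: /j/ (glide, 5) → /d/ (stop, 1) does not rise → illicit
fi.gmwus — violates constraint (ii): syllable 2 onset /gmw/ has 3 consonants (> 2) → illicit
No form is licit → 0.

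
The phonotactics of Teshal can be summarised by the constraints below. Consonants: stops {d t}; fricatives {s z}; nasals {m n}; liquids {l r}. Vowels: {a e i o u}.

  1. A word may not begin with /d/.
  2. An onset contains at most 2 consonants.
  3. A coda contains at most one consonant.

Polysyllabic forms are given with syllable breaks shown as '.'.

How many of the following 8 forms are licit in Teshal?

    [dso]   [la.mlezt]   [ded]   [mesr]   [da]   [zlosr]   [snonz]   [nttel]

[dso] — violates constraint 1: word begins with /d/ → illicit
[la.mlezt] — violates constraint 3: syllable 2 coda /zt/ has 2 consonants (> 1) → illicit
[ded] — violates constraint 1: word begins with /d/ → illicit
[mesr] — violates constraint 3: syllable 1 coda /sr/ has 2 consonants (> 1) → illicit
[da] — violates constraint 1: word begins with /d/ → illicit
[zlosr] — violates constraint 3: syllable 1 coda /sr/ has 2 consonants (> 1) → illicit
[snonz] — violates constraint 3: syllable 1 coda /nz/ has 2 consonants (> 1) → illicit
[nttel] — violates constraint 2: syllable 1 onset /ntt/ has 3 consonants (> 2) → illicit
No form is licit → 0.

0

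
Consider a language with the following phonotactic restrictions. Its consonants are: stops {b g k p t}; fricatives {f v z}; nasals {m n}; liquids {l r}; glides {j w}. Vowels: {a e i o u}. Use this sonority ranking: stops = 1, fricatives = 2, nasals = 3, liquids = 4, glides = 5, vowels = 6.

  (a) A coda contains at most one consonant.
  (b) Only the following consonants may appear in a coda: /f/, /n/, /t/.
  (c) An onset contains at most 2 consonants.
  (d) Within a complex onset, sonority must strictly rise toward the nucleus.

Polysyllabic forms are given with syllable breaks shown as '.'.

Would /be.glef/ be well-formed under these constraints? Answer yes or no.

yes

/be.glef/ — σ1 onset /b/, coda /∅/ ok; σ2 onset /gl/ (1→4 rises), coda /f/ ok → well-formed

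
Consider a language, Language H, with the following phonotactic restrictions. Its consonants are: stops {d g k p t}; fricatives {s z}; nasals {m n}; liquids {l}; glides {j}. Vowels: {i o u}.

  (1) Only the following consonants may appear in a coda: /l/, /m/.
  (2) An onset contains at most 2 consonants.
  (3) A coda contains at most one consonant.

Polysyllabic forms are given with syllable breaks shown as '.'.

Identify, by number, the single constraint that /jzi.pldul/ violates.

2

/jzi.pldul/: syllable 2 onset /pld/ has 3 consonants (> 2).
This is a violation of constraint 2: "An onset contains at most 2 consonants."
The remaining constraints (1, 3) are satisfied.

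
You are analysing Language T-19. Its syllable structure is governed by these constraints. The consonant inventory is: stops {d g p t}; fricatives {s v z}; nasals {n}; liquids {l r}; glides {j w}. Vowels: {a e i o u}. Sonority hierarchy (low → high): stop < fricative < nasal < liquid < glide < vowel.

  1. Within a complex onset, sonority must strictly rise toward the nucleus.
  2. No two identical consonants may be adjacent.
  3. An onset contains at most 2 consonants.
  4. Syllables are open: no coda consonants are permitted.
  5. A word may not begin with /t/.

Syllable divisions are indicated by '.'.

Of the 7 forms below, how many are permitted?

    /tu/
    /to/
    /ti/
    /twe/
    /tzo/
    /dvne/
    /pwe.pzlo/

0

/tu/ — violates constraint 5: word begins with /t/ → not permitted
/to/ — violates constraint 5: word begins with /t/ → not permitted
/ti/ — violates constraint 5: word begins with /t/ → not permitted
/twe/ — violates constraint 5: word begins with /t/ → not permitted
/tzo/ — violates constraint 5: word begins with /t/ → not permitted
/dvne/ — violates constraint 3: syllable 1 onset /dvn/ has 3 consonants (> 2) → not permitted
/pwe.pzlo/ — violates constraint 3: syllable 2 onset /pzl/ has 3 consonants (> 2) → not permitted
No form is permitted → 0.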